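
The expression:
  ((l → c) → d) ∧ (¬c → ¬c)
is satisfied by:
  {d: True, l: True, c: False}
  {d: True, l: False, c: False}
  {d: True, c: True, l: True}
  {d: True, c: True, l: False}
  {l: True, c: False, d: False}


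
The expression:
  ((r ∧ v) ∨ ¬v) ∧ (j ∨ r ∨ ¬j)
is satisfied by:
  {r: True, v: False}
  {v: False, r: False}
  {v: True, r: True}


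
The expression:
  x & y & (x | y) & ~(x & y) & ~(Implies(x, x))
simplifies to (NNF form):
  False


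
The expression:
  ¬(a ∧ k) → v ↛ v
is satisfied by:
  {a: True, k: True}


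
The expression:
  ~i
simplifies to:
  ~i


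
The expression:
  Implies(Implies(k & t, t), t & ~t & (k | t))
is never true.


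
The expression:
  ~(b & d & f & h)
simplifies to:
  ~b | ~d | ~f | ~h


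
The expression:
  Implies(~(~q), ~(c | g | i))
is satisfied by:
  {i: False, c: False, q: False, g: False}
  {g: True, i: False, c: False, q: False}
  {c: True, g: False, i: False, q: False}
  {g: True, c: True, i: False, q: False}
  {i: True, g: False, c: False, q: False}
  {g: True, i: True, c: False, q: False}
  {c: True, i: True, g: False, q: False}
  {g: True, c: True, i: True, q: False}
  {q: True, g: False, i: False, c: False}


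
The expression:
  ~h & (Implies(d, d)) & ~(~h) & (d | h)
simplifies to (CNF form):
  False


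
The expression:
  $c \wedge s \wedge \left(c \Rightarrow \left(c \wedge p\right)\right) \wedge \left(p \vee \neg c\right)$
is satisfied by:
  {c: True, p: True, s: True}


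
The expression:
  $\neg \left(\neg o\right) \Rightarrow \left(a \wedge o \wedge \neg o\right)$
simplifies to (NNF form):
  $\neg o$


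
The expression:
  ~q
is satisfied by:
  {q: False}


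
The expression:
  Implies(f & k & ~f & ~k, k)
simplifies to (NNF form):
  True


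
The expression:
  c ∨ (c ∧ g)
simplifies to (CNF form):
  c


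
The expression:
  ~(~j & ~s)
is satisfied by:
  {s: True, j: True}
  {s: True, j: False}
  {j: True, s: False}


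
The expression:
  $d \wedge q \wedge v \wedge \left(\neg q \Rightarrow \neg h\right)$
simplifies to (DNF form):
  $d \wedge q \wedge v$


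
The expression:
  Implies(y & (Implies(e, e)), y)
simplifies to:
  True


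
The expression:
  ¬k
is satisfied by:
  {k: False}


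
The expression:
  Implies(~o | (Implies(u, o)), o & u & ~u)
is never true.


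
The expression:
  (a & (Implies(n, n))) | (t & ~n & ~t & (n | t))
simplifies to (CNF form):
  a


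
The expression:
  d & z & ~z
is never true.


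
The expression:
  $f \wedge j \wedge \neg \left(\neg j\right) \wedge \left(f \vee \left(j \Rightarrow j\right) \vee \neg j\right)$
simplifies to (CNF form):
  $f \wedge j$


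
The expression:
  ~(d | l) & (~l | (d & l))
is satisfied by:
  {d: False, l: False}


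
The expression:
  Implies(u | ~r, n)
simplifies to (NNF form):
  n | (r & ~u)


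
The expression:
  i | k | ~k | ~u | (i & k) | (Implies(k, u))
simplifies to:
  True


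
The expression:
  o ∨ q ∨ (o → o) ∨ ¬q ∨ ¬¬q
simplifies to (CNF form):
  True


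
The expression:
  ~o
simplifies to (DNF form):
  ~o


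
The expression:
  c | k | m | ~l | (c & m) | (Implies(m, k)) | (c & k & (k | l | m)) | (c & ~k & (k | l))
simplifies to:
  True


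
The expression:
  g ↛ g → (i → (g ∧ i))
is always true.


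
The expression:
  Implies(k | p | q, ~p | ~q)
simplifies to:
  ~p | ~q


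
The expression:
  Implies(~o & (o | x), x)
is always true.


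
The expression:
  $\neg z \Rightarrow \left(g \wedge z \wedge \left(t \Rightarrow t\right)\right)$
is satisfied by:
  {z: True}


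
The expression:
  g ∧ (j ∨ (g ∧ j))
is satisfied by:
  {j: True, g: True}


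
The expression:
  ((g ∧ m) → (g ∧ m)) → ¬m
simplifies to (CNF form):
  ¬m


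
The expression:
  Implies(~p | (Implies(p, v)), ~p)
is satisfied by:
  {p: False, v: False}
  {v: True, p: False}
  {p: True, v: False}


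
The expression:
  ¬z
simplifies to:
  ¬z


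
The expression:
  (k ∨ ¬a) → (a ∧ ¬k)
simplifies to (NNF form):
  a ∧ ¬k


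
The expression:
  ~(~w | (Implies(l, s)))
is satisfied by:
  {w: True, l: True, s: False}


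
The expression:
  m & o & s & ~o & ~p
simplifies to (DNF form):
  False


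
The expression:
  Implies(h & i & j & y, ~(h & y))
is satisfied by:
  {h: False, y: False, i: False, j: False}
  {j: True, h: False, y: False, i: False}
  {i: True, h: False, y: False, j: False}
  {j: True, i: True, h: False, y: False}
  {y: True, j: False, h: False, i: False}
  {j: True, y: True, h: False, i: False}
  {i: True, y: True, j: False, h: False}
  {j: True, i: True, y: True, h: False}
  {h: True, i: False, y: False, j: False}
  {j: True, h: True, i: False, y: False}
  {i: True, h: True, j: False, y: False}
  {j: True, i: True, h: True, y: False}
  {y: True, h: True, i: False, j: False}
  {j: True, y: True, h: True, i: False}
  {i: True, y: True, h: True, j: False}


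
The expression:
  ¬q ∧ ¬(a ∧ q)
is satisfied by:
  {q: False}


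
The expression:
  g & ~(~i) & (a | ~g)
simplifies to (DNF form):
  a & g & i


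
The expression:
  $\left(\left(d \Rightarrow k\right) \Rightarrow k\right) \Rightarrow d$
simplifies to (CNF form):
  $d \vee \neg k$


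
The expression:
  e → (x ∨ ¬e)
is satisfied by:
  {x: True, e: False}
  {e: False, x: False}
  {e: True, x: True}


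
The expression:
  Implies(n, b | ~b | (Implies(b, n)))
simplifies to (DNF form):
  True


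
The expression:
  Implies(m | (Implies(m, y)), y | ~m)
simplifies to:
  y | ~m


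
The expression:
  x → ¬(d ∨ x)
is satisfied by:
  {x: False}


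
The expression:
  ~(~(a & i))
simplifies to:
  a & i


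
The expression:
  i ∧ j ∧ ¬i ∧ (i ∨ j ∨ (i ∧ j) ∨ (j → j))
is never true.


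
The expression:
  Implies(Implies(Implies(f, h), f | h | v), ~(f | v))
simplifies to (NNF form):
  ~f & ~v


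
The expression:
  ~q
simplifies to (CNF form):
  ~q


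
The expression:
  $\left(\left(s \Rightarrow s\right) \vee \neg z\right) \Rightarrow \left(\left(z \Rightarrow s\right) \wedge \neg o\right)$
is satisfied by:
  {s: True, o: False, z: False}
  {s: False, o: False, z: False}
  {z: True, s: True, o: False}


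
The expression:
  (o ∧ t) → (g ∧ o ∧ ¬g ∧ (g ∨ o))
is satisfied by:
  {o: False, t: False}
  {t: True, o: False}
  {o: True, t: False}


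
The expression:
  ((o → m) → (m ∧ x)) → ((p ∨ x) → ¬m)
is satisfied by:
  {m: False, x: False}
  {x: True, m: False}
  {m: True, x: False}


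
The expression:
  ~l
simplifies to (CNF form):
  ~l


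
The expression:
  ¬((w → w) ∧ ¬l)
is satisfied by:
  {l: True}


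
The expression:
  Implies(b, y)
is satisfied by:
  {y: True, b: False}
  {b: False, y: False}
  {b: True, y: True}


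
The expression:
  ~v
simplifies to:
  ~v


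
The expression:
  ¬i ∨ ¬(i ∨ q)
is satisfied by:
  {i: False}


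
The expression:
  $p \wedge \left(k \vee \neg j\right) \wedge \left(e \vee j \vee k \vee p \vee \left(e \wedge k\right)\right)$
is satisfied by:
  {p: True, k: True, j: False}
  {p: True, k: False, j: False}
  {p: True, j: True, k: True}


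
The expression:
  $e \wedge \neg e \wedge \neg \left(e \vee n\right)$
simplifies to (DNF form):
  $\text{False}$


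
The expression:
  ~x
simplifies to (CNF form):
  ~x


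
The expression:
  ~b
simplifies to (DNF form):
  ~b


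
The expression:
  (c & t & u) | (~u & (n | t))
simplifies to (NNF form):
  (c & t) | (n & ~u) | (t & ~u)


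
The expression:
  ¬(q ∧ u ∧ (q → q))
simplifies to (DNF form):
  ¬q ∨ ¬u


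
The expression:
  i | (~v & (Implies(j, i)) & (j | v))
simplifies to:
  i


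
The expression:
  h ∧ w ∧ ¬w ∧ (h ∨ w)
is never true.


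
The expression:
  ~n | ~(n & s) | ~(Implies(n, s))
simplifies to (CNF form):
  ~n | ~s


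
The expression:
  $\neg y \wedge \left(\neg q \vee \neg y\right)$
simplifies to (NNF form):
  $\neg y$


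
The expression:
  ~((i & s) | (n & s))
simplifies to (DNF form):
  ~s | (~i & ~n)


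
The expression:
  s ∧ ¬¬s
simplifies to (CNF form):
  s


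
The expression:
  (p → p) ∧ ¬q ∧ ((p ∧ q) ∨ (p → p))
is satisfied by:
  {q: False}


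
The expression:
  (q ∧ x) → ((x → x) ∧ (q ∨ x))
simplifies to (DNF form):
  True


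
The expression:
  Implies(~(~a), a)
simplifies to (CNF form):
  True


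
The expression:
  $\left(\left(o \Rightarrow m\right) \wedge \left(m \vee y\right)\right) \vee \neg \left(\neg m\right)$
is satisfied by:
  {m: True, y: True, o: False}
  {m: True, y: False, o: False}
  {m: True, o: True, y: True}
  {m: True, o: True, y: False}
  {y: True, o: False, m: False}


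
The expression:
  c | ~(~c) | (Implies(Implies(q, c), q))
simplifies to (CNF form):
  c | q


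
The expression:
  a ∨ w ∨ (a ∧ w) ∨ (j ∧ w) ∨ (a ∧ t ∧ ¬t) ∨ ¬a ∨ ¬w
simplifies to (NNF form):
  True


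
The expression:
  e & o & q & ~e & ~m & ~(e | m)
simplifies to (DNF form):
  False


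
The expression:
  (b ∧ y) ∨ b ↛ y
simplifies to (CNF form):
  b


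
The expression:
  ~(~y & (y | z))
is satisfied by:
  {y: True, z: False}
  {z: False, y: False}
  {z: True, y: True}


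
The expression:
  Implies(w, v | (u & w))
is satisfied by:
  {v: True, u: True, w: False}
  {v: True, w: False, u: False}
  {u: True, w: False, v: False}
  {u: False, w: False, v: False}
  {v: True, u: True, w: True}
  {v: True, w: True, u: False}
  {u: True, w: True, v: False}


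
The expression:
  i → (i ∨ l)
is always true.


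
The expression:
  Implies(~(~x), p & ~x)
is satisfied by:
  {x: False}


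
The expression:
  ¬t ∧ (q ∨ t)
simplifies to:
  q ∧ ¬t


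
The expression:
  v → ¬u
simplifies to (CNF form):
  ¬u ∨ ¬v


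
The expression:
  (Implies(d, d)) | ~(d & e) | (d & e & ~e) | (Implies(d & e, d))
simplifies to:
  True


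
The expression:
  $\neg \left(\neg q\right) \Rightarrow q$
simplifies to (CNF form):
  $\text{True}$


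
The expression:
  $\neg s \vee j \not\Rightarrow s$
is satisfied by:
  {s: False}


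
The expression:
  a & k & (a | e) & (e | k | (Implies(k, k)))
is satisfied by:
  {a: True, k: True}


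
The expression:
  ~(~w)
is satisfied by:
  {w: True}


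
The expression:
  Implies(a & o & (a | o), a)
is always true.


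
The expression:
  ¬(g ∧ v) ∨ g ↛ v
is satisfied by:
  {g: False, v: False}
  {v: True, g: False}
  {g: True, v: False}


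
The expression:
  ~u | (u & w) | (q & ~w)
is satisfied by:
  {q: True, w: True, u: False}
  {q: True, u: False, w: False}
  {w: True, u: False, q: False}
  {w: False, u: False, q: False}
  {q: True, w: True, u: True}
  {q: True, u: True, w: False}
  {w: True, u: True, q: False}


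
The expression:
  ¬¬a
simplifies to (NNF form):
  a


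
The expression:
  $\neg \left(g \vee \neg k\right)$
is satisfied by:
  {k: True, g: False}


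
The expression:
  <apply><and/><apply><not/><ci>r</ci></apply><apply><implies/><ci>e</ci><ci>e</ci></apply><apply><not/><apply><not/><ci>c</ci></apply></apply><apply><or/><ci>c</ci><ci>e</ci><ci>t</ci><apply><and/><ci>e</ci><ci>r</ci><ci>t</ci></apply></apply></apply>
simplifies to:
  <apply><and/><ci>c</ci><apply><not/><ci>r</ci></apply></apply>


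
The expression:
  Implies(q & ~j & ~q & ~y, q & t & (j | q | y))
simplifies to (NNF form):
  True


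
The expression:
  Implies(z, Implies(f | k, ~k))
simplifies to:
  ~k | ~z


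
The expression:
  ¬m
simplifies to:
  ¬m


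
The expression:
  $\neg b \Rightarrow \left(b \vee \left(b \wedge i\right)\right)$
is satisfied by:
  {b: True}


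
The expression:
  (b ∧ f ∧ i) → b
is always true.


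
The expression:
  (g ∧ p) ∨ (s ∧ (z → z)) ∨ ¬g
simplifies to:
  p ∨ s ∨ ¬g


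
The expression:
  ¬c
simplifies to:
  ¬c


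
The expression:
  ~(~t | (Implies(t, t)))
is never true.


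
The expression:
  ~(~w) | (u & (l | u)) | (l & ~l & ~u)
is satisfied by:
  {u: True, w: True}
  {u: True, w: False}
  {w: True, u: False}


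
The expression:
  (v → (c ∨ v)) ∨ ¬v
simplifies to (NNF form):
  True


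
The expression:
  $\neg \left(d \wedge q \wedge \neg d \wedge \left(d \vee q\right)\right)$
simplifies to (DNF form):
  $\text{True}$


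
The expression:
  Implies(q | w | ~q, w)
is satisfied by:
  {w: True}


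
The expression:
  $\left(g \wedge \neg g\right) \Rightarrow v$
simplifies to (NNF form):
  $\text{True}$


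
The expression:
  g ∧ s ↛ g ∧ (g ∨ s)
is never true.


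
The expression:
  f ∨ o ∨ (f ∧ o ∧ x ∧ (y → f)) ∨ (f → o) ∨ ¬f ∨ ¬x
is always true.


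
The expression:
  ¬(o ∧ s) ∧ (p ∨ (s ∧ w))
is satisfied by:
  {p: True, w: True, s: False, o: False}
  {p: True, w: False, s: False, o: False}
  {o: True, p: True, w: True, s: False}
  {o: True, p: True, w: False, s: False}
  {s: True, p: True, w: True, o: False}
  {s: True, p: True, w: False, o: False}
  {s: True, w: True, p: False, o: False}


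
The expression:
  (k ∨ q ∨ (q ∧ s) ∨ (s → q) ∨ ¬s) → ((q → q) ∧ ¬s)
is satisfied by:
  {q: False, s: False, k: False}
  {k: True, q: False, s: False}
  {q: True, k: False, s: False}
  {k: True, q: True, s: False}
  {s: True, k: False, q: False}


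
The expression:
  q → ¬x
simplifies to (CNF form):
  ¬q ∨ ¬x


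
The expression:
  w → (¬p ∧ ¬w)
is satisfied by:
  {w: False}


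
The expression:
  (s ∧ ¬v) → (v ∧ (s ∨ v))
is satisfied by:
  {v: True, s: False}
  {s: False, v: False}
  {s: True, v: True}


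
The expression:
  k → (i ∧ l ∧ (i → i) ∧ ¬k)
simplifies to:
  ¬k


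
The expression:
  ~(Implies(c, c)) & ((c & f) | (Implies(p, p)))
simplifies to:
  False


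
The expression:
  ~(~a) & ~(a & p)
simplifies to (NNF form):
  a & ~p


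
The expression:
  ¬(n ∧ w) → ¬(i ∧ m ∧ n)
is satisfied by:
  {w: True, m: False, n: False, i: False}
  {w: False, m: False, n: False, i: False}
  {w: True, i: True, m: False, n: False}
  {i: True, w: False, m: False, n: False}
  {w: True, n: True, i: False, m: False}
  {n: True, i: False, m: False, w: False}
  {w: True, i: True, n: True, m: False}
  {i: True, n: True, w: False, m: False}
  {w: True, m: True, i: False, n: False}
  {m: True, i: False, n: False, w: False}
  {w: True, i: True, m: True, n: False}
  {i: True, m: True, w: False, n: False}
  {w: True, n: True, m: True, i: False}
  {n: True, m: True, i: False, w: False}
  {w: True, i: True, n: True, m: True}


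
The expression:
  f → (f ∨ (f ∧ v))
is always true.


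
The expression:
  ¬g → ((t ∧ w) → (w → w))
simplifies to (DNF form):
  True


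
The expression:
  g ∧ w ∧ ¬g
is never true.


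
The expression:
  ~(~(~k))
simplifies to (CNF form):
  ~k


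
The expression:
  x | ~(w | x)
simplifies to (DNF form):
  x | ~w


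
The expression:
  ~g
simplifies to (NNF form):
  ~g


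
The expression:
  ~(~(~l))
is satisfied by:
  {l: False}


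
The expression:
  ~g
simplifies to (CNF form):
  ~g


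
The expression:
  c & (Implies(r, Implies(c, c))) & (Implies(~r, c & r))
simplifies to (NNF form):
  c & r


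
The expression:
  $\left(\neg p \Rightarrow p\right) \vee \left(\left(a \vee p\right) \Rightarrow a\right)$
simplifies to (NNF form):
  $\text{True}$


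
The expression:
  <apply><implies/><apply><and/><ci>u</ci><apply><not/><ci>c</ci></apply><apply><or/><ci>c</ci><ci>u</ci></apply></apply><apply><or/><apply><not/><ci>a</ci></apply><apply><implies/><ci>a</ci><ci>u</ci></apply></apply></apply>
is always true.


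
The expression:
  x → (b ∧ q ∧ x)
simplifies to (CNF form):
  (b ∨ ¬x) ∧ (q ∨ ¬x)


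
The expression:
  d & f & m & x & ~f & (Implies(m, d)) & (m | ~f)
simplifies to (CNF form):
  False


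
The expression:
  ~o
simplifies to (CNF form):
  ~o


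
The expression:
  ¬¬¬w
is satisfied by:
  {w: False}


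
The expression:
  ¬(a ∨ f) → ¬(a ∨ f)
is always true.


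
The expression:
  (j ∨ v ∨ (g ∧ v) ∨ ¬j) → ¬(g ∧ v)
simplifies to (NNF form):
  ¬g ∨ ¬v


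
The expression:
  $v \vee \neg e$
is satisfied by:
  {v: True, e: False}
  {e: False, v: False}
  {e: True, v: True}


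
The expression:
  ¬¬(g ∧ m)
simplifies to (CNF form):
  g ∧ m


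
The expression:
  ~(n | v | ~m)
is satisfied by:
  {m: True, n: False, v: False}


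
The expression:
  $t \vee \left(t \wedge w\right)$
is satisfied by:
  {t: True}


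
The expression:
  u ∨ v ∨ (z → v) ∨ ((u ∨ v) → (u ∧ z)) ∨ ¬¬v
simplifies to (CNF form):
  True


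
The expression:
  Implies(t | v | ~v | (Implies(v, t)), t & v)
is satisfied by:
  {t: True, v: True}


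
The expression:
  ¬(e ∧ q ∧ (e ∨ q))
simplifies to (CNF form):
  ¬e ∨ ¬q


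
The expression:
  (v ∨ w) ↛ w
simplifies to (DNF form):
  v ∧ ¬w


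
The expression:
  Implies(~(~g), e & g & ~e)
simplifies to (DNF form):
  ~g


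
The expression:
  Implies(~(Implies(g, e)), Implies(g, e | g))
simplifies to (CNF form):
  True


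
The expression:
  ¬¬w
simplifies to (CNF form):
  w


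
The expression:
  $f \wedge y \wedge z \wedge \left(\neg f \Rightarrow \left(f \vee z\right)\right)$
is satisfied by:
  {z: True, f: True, y: True}


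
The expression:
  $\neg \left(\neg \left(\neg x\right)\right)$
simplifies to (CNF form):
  $\neg x$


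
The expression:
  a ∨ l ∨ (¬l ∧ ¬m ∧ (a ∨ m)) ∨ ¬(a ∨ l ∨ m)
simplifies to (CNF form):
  a ∨ l ∨ ¬m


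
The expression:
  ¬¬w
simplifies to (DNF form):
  w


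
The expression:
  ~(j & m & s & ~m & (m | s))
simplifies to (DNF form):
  True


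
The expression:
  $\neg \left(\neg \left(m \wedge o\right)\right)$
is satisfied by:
  {m: True, o: True}


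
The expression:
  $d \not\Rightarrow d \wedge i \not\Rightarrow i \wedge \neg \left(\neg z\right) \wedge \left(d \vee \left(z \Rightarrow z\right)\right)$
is never true.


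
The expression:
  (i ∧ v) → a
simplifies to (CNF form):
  a ∨ ¬i ∨ ¬v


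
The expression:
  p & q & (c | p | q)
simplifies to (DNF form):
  p & q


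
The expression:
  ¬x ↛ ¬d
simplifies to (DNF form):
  d ∧ ¬x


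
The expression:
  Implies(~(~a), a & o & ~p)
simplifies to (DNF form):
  ~a | (o & ~p)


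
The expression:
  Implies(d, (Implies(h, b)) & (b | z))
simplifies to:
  b | ~d | (z & ~h)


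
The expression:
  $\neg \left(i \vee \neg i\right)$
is never true.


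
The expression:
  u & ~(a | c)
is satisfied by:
  {u: True, a: False, c: False}


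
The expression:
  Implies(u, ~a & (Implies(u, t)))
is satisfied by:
  {t: True, u: False, a: False}
  {t: False, u: False, a: False}
  {a: True, t: True, u: False}
  {a: True, t: False, u: False}
  {u: True, t: True, a: False}


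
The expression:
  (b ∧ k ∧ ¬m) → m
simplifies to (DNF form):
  m ∨ ¬b ∨ ¬k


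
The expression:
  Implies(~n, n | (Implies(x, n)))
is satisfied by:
  {n: True, x: False}
  {x: False, n: False}
  {x: True, n: True}


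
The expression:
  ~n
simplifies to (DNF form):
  ~n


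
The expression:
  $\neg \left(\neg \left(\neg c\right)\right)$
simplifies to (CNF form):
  $\neg c$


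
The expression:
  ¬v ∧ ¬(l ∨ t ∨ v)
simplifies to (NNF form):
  ¬l ∧ ¬t ∧ ¬v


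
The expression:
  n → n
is always true.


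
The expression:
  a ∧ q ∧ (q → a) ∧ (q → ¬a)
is never true.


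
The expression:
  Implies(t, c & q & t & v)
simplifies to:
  ~t | (c & q & v)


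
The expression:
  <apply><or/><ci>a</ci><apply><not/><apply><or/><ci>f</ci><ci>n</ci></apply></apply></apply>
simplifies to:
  <apply><or/><ci>a</ci><apply><and/><apply><not/><ci>f</ci></apply><apply><not/><ci>n</ci></apply></apply></apply>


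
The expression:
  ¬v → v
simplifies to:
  v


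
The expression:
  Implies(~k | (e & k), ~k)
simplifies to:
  ~e | ~k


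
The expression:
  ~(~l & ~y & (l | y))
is always true.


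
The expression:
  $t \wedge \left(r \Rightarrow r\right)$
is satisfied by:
  {t: True}


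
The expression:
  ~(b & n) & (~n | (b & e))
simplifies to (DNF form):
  ~n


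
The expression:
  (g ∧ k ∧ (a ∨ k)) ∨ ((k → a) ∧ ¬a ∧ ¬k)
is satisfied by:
  {g: True, a: False, k: False}
  {a: False, k: False, g: False}
  {g: True, k: True, a: False}
  {g: True, a: True, k: True}


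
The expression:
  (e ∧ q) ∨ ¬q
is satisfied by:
  {e: True, q: False}
  {q: False, e: False}
  {q: True, e: True}


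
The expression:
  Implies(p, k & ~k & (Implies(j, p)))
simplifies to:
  ~p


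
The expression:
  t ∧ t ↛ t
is never true.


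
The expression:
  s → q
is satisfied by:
  {q: True, s: False}
  {s: False, q: False}
  {s: True, q: True}


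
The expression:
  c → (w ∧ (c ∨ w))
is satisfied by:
  {w: True, c: False}
  {c: False, w: False}
  {c: True, w: True}


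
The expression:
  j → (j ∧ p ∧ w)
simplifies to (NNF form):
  (p ∧ w) ∨ ¬j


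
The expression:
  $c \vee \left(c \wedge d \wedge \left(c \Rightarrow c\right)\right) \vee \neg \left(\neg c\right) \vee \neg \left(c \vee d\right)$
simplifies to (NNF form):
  $c \vee \neg d$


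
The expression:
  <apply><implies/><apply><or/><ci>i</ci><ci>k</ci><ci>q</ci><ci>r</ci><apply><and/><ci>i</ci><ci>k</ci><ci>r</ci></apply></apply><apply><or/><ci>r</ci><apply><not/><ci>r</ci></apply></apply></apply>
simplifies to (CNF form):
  <true/>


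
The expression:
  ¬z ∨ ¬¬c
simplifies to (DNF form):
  c ∨ ¬z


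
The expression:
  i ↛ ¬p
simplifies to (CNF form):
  i ∧ p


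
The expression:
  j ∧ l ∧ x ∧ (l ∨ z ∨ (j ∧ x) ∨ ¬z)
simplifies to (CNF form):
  j ∧ l ∧ x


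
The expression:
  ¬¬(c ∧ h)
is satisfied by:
  {h: True, c: True}


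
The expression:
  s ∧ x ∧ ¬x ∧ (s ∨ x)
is never true.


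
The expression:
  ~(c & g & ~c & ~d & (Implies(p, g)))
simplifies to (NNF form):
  True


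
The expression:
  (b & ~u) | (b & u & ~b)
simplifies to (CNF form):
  b & ~u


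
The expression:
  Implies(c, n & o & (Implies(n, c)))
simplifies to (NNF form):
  ~c | (n & o)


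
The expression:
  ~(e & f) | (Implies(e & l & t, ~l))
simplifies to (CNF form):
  ~e | ~f | ~l | ~t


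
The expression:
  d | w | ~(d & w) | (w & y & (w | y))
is always true.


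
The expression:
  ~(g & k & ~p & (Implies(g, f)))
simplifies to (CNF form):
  p | ~f | ~g | ~k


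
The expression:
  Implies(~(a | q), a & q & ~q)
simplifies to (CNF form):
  a | q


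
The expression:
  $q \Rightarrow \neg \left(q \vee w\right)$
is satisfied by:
  {q: False}


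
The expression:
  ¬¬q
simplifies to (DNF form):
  q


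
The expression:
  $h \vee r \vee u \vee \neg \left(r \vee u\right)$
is always true.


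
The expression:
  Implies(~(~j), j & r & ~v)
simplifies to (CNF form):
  (r | ~j) & (~j | ~v)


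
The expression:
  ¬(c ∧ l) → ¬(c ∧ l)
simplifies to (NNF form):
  True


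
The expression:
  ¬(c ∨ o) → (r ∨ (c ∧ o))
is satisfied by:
  {r: True, o: True, c: True}
  {r: True, o: True, c: False}
  {r: True, c: True, o: False}
  {r: True, c: False, o: False}
  {o: True, c: True, r: False}
  {o: True, c: False, r: False}
  {c: True, o: False, r: False}


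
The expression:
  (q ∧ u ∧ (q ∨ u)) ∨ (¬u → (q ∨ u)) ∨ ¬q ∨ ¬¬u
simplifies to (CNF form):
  True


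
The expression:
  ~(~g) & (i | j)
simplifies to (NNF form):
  g & (i | j)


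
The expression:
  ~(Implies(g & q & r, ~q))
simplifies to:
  g & q & r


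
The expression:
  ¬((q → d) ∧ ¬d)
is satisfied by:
  {d: True, q: True}
  {d: True, q: False}
  {q: True, d: False}


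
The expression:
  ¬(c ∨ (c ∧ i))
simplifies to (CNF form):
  ¬c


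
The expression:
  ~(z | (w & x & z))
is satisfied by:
  {z: False}


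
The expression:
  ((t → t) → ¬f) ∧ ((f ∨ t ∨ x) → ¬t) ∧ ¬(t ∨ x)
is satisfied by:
  {x: False, t: False, f: False}


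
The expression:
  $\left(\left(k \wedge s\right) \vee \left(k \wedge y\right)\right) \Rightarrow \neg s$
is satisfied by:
  {s: False, k: False}
  {k: True, s: False}
  {s: True, k: False}


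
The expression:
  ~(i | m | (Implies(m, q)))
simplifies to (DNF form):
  False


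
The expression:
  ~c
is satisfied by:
  {c: False}


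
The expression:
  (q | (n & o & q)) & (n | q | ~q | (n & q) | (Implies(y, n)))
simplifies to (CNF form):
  q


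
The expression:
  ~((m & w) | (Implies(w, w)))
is never true.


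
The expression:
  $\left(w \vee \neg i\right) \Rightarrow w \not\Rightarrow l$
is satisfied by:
  {i: True, l: False, w: False}
  {w: True, l: False, i: True}
  {w: True, l: False, i: False}
  {i: True, l: True, w: False}


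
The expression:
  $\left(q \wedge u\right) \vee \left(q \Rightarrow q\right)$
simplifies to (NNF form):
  $\text{True}$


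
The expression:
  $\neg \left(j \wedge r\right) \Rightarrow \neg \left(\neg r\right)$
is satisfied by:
  {r: True}


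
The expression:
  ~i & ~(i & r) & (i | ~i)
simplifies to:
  ~i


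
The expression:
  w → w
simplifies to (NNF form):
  True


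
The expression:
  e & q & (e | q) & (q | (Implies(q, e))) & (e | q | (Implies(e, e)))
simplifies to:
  e & q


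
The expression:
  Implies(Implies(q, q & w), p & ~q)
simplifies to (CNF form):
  (p | q) & (p | ~w) & (q | ~q) & (~q | ~w)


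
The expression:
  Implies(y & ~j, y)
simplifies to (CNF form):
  True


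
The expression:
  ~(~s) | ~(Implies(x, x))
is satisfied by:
  {s: True}


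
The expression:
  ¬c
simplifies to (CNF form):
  ¬c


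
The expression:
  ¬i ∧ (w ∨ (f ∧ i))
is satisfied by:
  {w: True, i: False}


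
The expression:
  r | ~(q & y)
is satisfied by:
  {r: True, q: False, y: False}
  {q: False, y: False, r: False}
  {r: True, y: True, q: False}
  {y: True, q: False, r: False}
  {r: True, q: True, y: False}
  {q: True, r: False, y: False}
  {r: True, y: True, q: True}


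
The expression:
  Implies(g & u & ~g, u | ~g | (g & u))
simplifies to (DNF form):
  True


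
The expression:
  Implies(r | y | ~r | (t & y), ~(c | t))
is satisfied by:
  {t: False, c: False}


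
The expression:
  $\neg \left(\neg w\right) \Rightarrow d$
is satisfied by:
  {d: True, w: False}
  {w: False, d: False}
  {w: True, d: True}


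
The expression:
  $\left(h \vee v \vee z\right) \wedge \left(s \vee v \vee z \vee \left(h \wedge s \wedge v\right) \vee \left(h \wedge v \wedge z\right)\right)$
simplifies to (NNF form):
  $v \vee z \vee \left(h \wedge s\right)$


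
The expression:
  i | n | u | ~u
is always true.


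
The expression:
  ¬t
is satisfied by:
  {t: False}


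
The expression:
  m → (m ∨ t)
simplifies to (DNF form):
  True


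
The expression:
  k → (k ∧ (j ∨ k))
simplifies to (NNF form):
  True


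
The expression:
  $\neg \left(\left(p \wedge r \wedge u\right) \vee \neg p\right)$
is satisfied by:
  {p: True, u: False, r: False}
  {p: True, r: True, u: False}
  {p: True, u: True, r: False}


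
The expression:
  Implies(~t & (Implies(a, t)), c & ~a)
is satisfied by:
  {a: True, t: True, c: True}
  {a: True, t: True, c: False}
  {a: True, c: True, t: False}
  {a: True, c: False, t: False}
  {t: True, c: True, a: False}
  {t: True, c: False, a: False}
  {c: True, t: False, a: False}


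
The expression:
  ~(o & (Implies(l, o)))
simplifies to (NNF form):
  ~o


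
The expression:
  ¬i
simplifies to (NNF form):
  ¬i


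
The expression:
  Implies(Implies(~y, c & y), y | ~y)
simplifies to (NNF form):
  True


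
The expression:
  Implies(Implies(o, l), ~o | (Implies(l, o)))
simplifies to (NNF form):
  True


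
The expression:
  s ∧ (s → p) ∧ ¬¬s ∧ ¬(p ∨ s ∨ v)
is never true.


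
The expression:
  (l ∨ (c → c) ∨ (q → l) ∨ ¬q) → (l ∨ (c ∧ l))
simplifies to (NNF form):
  l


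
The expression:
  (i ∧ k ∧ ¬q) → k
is always true.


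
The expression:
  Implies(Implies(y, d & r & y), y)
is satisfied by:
  {y: True}


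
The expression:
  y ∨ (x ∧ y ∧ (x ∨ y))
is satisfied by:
  {y: True}


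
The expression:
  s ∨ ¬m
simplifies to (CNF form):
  s ∨ ¬m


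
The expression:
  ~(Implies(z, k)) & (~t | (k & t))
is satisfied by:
  {z: True, t: False, k: False}


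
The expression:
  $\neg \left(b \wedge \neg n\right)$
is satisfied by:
  {n: True, b: False}
  {b: False, n: False}
  {b: True, n: True}


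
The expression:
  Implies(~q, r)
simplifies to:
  q | r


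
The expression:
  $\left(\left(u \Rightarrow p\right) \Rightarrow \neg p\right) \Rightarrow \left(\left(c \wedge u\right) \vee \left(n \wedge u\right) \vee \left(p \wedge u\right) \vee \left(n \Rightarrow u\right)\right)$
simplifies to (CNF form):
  $p \vee u \vee \neg n$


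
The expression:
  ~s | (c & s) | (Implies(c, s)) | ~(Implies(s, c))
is always true.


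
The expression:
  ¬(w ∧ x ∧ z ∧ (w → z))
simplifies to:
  ¬w ∨ ¬x ∨ ¬z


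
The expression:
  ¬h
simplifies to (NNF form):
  ¬h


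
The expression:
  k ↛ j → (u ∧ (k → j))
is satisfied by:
  {j: True, k: False}
  {k: False, j: False}
  {k: True, j: True}


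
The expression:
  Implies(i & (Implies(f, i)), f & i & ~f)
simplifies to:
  ~i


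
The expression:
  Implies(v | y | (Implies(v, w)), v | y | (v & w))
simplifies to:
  v | y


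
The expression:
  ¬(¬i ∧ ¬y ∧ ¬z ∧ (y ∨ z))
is always true.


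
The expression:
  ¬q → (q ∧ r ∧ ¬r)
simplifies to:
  q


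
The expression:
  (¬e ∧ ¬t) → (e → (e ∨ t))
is always true.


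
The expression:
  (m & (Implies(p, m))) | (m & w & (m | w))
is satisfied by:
  {m: True}


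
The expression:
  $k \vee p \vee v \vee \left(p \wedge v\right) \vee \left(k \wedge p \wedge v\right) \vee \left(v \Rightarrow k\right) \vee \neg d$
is always true.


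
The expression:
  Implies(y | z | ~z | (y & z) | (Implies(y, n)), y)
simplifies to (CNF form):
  y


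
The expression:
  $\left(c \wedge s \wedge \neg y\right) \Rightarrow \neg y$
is always true.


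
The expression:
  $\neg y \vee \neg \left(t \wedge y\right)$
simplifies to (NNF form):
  $\neg t \vee \neg y$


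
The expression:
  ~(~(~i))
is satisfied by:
  {i: False}


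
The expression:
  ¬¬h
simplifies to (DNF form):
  h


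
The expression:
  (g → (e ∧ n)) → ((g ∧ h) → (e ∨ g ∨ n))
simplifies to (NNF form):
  True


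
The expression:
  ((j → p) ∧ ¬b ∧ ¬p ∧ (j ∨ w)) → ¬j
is always true.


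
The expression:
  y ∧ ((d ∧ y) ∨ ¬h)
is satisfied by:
  {d: True, y: True, h: False}
  {y: True, h: False, d: False}
  {d: True, h: True, y: True}


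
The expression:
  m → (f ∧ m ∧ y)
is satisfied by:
  {y: True, f: True, m: False}
  {y: True, f: False, m: False}
  {f: True, y: False, m: False}
  {y: False, f: False, m: False}
  {y: True, m: True, f: True}


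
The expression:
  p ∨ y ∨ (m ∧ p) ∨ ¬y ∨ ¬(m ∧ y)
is always true.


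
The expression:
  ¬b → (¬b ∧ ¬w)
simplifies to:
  b ∨ ¬w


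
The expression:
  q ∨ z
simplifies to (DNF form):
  q ∨ z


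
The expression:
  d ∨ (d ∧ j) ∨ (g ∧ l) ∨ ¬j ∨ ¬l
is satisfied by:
  {d: True, g: True, l: False, j: False}
  {d: True, l: False, g: False, j: False}
  {g: True, d: False, l: False, j: False}
  {d: False, l: False, g: False, j: False}
  {j: True, d: True, g: True, l: False}
  {j: True, d: True, l: False, g: False}
  {j: True, g: True, d: False, l: False}
  {j: True, d: False, l: False, g: False}
  {d: True, l: True, g: True, j: False}
  {d: True, l: True, j: False, g: False}
  {l: True, g: True, j: False, d: False}
  {l: True, j: False, g: False, d: False}
  {d: True, l: True, j: True, g: True}
  {d: True, l: True, j: True, g: False}
  {l: True, j: True, g: True, d: False}


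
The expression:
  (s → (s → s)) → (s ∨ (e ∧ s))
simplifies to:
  s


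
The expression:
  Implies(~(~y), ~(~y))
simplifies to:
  True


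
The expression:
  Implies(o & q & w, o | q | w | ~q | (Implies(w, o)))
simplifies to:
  True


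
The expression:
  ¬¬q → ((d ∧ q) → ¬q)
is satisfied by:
  {q: False, d: False}
  {d: True, q: False}
  {q: True, d: False}


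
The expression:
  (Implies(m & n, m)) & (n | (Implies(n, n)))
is always true.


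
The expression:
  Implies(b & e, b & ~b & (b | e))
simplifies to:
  ~b | ~e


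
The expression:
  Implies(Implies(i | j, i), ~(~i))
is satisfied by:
  {i: True, j: True}
  {i: True, j: False}
  {j: True, i: False}


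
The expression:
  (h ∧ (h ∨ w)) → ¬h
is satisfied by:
  {h: False}


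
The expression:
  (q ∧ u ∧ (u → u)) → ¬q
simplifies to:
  ¬q ∨ ¬u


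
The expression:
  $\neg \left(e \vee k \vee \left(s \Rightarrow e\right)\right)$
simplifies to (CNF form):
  $s \wedge \neg e \wedge \neg k$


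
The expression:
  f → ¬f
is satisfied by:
  {f: False}


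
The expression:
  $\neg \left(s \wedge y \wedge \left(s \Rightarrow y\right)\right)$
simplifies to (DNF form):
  $\neg s \vee \neg y$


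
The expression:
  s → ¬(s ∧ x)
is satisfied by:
  {s: False, x: False}
  {x: True, s: False}
  {s: True, x: False}


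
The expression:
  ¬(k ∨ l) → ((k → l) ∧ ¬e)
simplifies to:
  k ∨ l ∨ ¬e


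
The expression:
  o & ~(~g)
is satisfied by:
  {g: True, o: True}


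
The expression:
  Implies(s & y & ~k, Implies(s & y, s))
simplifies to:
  True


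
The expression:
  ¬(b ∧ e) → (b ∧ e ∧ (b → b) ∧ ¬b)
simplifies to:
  b ∧ e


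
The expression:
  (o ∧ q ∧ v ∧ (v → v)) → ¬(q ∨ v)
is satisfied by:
  {o: False, v: False, q: False}
  {q: True, o: False, v: False}
  {v: True, o: False, q: False}
  {q: True, v: True, o: False}
  {o: True, q: False, v: False}
  {q: True, o: True, v: False}
  {v: True, o: True, q: False}


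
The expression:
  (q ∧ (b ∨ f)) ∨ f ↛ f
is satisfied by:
  {b: True, f: True, q: True}
  {b: True, q: True, f: False}
  {f: True, q: True, b: False}


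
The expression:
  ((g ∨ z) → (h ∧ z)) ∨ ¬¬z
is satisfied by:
  {z: True, g: False}
  {g: False, z: False}
  {g: True, z: True}


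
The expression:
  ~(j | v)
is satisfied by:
  {v: False, j: False}


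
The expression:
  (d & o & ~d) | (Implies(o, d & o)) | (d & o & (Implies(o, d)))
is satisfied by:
  {d: True, o: False}
  {o: False, d: False}
  {o: True, d: True}


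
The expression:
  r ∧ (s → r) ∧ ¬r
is never true.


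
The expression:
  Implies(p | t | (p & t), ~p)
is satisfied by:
  {p: False}


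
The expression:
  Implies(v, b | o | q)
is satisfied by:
  {b: True, q: True, o: True, v: False}
  {b: True, q: True, o: False, v: False}
  {b: True, o: True, v: False, q: False}
  {b: True, o: False, v: False, q: False}
  {q: True, o: True, v: False, b: False}
  {q: True, o: False, v: False, b: False}
  {o: True, q: False, v: False, b: False}
  {o: False, q: False, v: False, b: False}
  {b: True, q: True, v: True, o: True}
  {b: True, q: True, v: True, o: False}
  {b: True, v: True, o: True, q: False}
  {b: True, v: True, o: False, q: False}
  {v: True, q: True, o: True, b: False}
  {v: True, q: True, o: False, b: False}
  {v: True, o: True, q: False, b: False}


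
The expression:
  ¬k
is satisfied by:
  {k: False}


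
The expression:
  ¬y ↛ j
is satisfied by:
  {j: True, y: False}
  {y: False, j: False}
  {y: True, j: True}


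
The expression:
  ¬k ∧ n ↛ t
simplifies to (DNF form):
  n ∧ ¬k ∧ ¬t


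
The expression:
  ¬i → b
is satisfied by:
  {i: True, b: True}
  {i: True, b: False}
  {b: True, i: False}


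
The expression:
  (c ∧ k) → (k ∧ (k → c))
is always true.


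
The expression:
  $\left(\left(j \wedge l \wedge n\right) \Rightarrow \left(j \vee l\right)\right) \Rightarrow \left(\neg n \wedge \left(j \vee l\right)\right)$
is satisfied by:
  {l: True, j: True, n: False}
  {l: True, n: False, j: False}
  {j: True, n: False, l: False}


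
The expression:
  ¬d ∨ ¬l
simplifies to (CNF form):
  ¬d ∨ ¬l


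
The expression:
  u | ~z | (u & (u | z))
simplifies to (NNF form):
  u | ~z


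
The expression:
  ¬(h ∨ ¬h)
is never true.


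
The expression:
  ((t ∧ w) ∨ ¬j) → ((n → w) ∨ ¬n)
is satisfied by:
  {w: True, j: True, n: False}
  {w: True, j: False, n: False}
  {j: True, w: False, n: False}
  {w: False, j: False, n: False}
  {n: True, w: True, j: True}
  {n: True, w: True, j: False}
  {n: True, j: True, w: False}


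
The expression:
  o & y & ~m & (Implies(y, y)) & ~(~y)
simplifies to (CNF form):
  o & y & ~m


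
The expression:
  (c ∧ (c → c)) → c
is always true.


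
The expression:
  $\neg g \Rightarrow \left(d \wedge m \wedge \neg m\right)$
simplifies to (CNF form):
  $g$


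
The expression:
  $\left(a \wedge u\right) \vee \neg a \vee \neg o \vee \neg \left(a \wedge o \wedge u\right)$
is always true.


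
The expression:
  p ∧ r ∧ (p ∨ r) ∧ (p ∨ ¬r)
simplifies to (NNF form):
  p ∧ r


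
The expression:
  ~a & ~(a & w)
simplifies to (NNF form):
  ~a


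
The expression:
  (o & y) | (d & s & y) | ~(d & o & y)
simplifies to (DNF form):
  True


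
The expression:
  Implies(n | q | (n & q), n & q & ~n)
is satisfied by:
  {n: False, q: False}


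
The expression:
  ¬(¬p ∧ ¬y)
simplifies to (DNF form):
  p ∨ y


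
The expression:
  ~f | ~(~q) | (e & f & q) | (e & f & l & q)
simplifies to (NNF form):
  q | ~f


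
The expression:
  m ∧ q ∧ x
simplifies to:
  m ∧ q ∧ x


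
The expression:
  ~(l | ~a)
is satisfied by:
  {a: True, l: False}


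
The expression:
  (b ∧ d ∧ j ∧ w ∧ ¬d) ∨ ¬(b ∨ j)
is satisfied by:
  {j: False, b: False}
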